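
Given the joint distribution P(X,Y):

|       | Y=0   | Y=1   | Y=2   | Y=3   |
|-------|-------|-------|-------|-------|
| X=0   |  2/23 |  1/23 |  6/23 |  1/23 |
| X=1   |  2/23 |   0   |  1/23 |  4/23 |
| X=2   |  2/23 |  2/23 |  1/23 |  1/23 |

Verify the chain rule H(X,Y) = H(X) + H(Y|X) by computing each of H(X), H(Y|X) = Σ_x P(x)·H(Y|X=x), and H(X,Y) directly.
H(X) = 1.5505 bits, H(Y|X) = 1.6031 bits, H(X,Y) = 3.1536 bits

Marginal of X (row sums):
  P(X=0) = 2/23 + 1/23 + 6/23 + 1/23 = 10/23
  P(X=1) = 2/23 + 0 + 1/23 + 4/23 = 7/23
  P(X=2) = 2/23 + 2/23 + 1/23 + 1/23 = 6/23
H(X) = -[(10/23)·log₂(10/23) + (7/23)·log₂(7/23) + (6/23)·log₂(6/23)]
  = 0.52245 + 0.52232 + 0.50572 = 1.5505 bits

H(Y|X) = Σ_x P(x)·H(Y|X=x):
  X=0: P(X=0) = 10/23, P(Y|X=0) = (1/5, 1/10, 3/5, 1/10) → H(Y|X=0) = 1.57095
  X=1: P(X=1) = 7/23, P(Y|X=1) = (2/7, 0, 1/7, 4/7) → H(Y|X=1) = 1.37878
  X=2: P(X=2) = 6/23, P(Y|X=2) = (1/3, 1/3, 1/6, 1/6) → H(Y|X=2) = 1.91830
H(Y|X) = (10/23)·1.57095 + (7/23)·1.37878 + (6/23)·1.91830 = 1.6031 bits

H(X,Y) = -Σ_{x,y} P(x,y) log₂ P(x,y). Per-cell terms -P(x,y)·log₂P(x,y):
  X=0: 0.30640, 0.19668, 0.50572, 0.19668
  X=1: 0.30640, 0.00000, 0.19668, 0.43888
  X=2: 0.30640, 0.30640, 0.19668, 0.19668
  (cells with P = 0 contribute 0)
Sum of the 12 terms: H(X,Y) = 3.1536 bits

Chain rule check:
  H(X) + H(Y|X) = 1.5505 + 1.6031 = 3.1536 bits
  H(X,Y) = 3.1536 bits
✓ Chain rule verified.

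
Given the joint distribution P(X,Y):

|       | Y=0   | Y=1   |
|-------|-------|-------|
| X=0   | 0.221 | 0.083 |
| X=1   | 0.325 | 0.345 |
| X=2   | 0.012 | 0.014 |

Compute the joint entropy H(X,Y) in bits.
1.9988 bits

H(X,Y) = -Σ_{x,y} P(x,y) log₂ P(x,y). Per-cell terms -P(x,y)·log₂P(x,y):
  X=0: 0.4813, 0.2980
  X=1: 0.5270, 0.5297
  X=2: 0.0766, 0.0862
Sum of the 6 terms: H(X,Y) = 1.9988 bits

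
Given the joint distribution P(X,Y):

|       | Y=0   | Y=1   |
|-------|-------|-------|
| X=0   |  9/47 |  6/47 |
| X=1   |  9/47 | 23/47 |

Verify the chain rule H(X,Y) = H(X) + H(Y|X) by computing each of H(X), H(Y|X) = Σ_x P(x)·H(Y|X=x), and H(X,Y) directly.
H(X) = 0.9035 bits, H(Y|X) = 0.8935 bits, H(X,Y) = 1.7969 bits

Marginal of X (row sums):
  P(X=0) = 9/47 + 6/47 = 15/47
  P(X=1) = 9/47 + 23/47 = 32/47
H(X) = -[(15/47)·log₂(15/47) + (32/47)·log₂(32/47)]
  = 0.525861 + 0.377592 = 0.9035 bits

H(Y|X) = Σ_x P(x)·H(Y|X=x):
  X=0: P(X=0) = 15/47, P(Y|X=0) = (3/5, 2/5) → H(Y|X=0) = 0.970951
  X=1: P(X=1) = 32/47, P(Y|X=1) = (9/32, 23/32) → H(Y|X=1) = 0.857148
H(Y|X) = (15/47)·0.970951 + (32/47)·0.857148 = 0.8935 bits

H(X,Y) = -Σ_{x,y} P(x,y) log₂ P(x,y). Per-cell terms -P(x,y)·log₂P(x,y):
  X=0: 0.456638, 0.379101
  X=1: 0.456638, 0.504545
Sum of the 4 terms: H(X,Y) = 1.7969 bits

Chain rule check:
  H(X) + H(Y|X) = 0.9035 + 0.8935 = 1.7970 bits
  H(X,Y) = 1.7969 bits
✓ Chain rule verified (Δ = 0.0001 is 4-dp rounding noise: each of the three values was rounded independently).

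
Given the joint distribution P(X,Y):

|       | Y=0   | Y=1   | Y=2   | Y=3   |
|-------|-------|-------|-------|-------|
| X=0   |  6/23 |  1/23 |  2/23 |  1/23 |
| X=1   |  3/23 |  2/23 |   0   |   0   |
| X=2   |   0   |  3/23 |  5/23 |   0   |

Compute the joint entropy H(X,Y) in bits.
2.7571 bits

H(X,Y) = -Σ_{x,y} P(x,y) log₂ P(x,y). Per-cell terms -P(x,y)·log₂P(x,y):
  X=0: 0.5057, 0.1967, 0.3064, 0.1967
  X=1: 0.3833, 0.3064, 0.0000, 0.0000
  X=2: 0.0000, 0.3833, 0.4786, 0.0000
  (cells with P = 0 contribute 0)
Sum of the 12 terms: H(X,Y) = 2.7571 bits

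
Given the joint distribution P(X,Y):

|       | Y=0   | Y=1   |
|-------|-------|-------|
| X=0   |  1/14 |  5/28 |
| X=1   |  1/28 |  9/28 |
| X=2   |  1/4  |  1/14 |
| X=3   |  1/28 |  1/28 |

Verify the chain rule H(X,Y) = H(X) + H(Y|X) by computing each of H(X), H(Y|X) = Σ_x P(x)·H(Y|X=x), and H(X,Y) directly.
H(X) = 1.8288 bits, H(Y|X) = 0.7003 bits, H(X,Y) = 2.5291 bits

Marginal of X (row sums):
  P(X=0) = 1/14 + 5/28 = 1/4
  P(X=1) = 1/28 + 9/28 = 5/14
  P(X=2) = 1/4 + 1/14 = 9/28
  P(X=3) = 1/28 + 1/28 = 1/14
H(X) = -[(1/4)·log₂(1/4) + (5/14)·log₂(5/14) + (9/28)·log₂(9/28) + (1/14)·log₂(1/14)]
  = 0.50000 + 0.53051 + 0.52632 + 0.27195 = 1.8288 bits

H(Y|X) = Σ_x P(x)·H(Y|X=x):
  X=0: P(X=0) = 1/4, P(Y|X=0) = (2/7, 5/7) → H(Y|X=0) = 0.86312
  X=1: P(X=1) = 5/14, P(Y|X=1) = (1/10, 9/10) → H(Y|X=1) = 0.46900
  X=2: P(X=2) = 9/28, P(Y|X=2) = (7/9, 2/9) → H(Y|X=2) = 0.76420
  X=3: P(X=3) = 1/14, P(Y|X=3) = (1/2, 1/2) → H(Y|X=3) = 1.00000
H(Y|X) = (1/4)·0.86312 + (5/14)·0.46900 + (9/28)·0.76420 + (1/14)·1.00000 = 0.7003 bits

H(X,Y) = -Σ_{x,y} P(x,y) log₂ P(x,y). Per-cell terms -P(x,y)·log₂P(x,y):
  X=0: 0.27195, 0.44383
  X=1: 0.17169, 0.52632
  X=2: 0.50000, 0.27195
  X=3: 0.17169, 0.17169
Sum of the 8 terms: H(X,Y) = 2.5291 bits

Chain rule check:
  H(X) + H(Y|X) = 1.8288 + 0.7003 = 2.5291 bits
  H(X,Y) = 2.5291 bits
✓ Chain rule verified.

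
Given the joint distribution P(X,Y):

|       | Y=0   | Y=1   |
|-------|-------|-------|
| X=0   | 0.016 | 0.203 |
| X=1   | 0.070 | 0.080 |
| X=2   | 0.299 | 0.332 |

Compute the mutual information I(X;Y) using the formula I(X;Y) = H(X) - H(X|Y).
0.0996 bits

I(X;Y) = H(X) - H(X|Y)

Marginal of X (row sums):
  P(X=0) = 0.016 + 0.203 = 0.219
  P(X=1) = 0.070 + 0.080 = 0.150
  P(X=2) = 0.299 + 0.332 = 0.631
H(X) = -[0.219·log₂(0.219) + 0.150·log₂(0.150) + 0.631·log₂(0.631)]
  = 0.4798 + 0.4105 + 0.4192 = 1.3095 bits

Marginal of Y (column sums):
  P(Y=0) = 0.016 + 0.070 + 0.299 = 0.385
  P(Y=1) = 0.203 + 0.080 + 0.332 = 0.615
H(X|Y) = Σ_y P(y)·H(X|Y=y):
  Y=0: P(Y=0) = 0.385, P(X|Y=0) = (16/385, 2/11, 299/385) → H(X|Y=0) = 0.9211
  Y=1: P(Y=1) = 0.615, P(X|Y=1) = (203/615, 16/123, 332/615) → H(X|Y=1) = 1.3907
H(X|Y) = 0.385·0.9211 + 0.615·1.3907 = 1.2099 bits

I(X;Y) = H(X) - H(X|Y) = 1.3095 - 1.2099 = 0.0996 bits

Cross-check via I(X;Y) = H(X) + H(Y) - H(X,Y): computing H(Y) from the column sums and H(X,Y) from the 6 cells in the same way gives H(Y) = 0.9615 bits and H(X,Y) = 2.1714 bits, so
I(X;Y) = 1.3095 + 0.9615 - 2.1714 = 0.0996 bits ✓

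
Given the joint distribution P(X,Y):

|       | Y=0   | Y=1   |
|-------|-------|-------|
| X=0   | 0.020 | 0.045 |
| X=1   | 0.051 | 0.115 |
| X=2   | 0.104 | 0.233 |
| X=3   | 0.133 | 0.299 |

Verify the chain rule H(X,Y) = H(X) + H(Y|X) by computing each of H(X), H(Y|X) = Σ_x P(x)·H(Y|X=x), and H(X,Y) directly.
H(X) = 1.7383 bits, H(Y|X) = 0.8909 bits, H(X,Y) = 2.6292 bits

Marginal of X (row sums):
  P(X=0) = 0.020 + 0.045 = 0.065
  P(X=1) = 0.051 + 0.115 = 0.166
  P(X=2) = 0.104 + 0.233 = 0.337
  P(X=3) = 0.133 + 0.299 = 0.432
H(X) = -[0.065·log₂(0.065) + 0.166·log₂(0.166) + 0.337·log₂(0.337) + 0.432·log₂(0.432)]
  = 0.2563 + 0.4301 + 0.5288 + 0.5231 = 1.7383 bits

H(Y|X) = Σ_x P(x)·H(Y|X=x):
  X=0: P(X=0) = 0.065, P(Y|X=0) = (4/13, 9/13) → H(Y|X=0) = 0.8905
  X=1: P(X=1) = 0.166, P(Y|X=1) = (51/166, 115/166) → H(Y|X=1) = 0.8899
  X=2: P(X=2) = 0.337, P(Y|X=2) = (104/337, 233/337) → H(Y|X=2) = 0.8916
  X=3: P(X=3) = 0.432, P(Y|X=3) = (133/432, 299/432) → H(Y|X=3) = 0.8907
H(Y|X) = 0.065·0.8905 + 0.166·0.8899 + 0.337·0.8916 + 0.432·0.8907 = 0.8909 bits

H(X,Y) = -Σ_{x,y} P(x,y) log₂ P(x,y). Per-cell terms -P(x,y)·log₂P(x,y):
  X=0: 0.1129, 0.2013
  X=1: 0.2190, 0.3588
  X=2: 0.3396, 0.4897
  X=3: 0.3871, 0.5208
Sum of the 8 terms: H(X,Y) = 2.6292 bits

Chain rule check:
  H(X) + H(Y|X) = 1.7383 + 0.8909 = 2.6292 bits
  H(X,Y) = 2.6292 bits
✓ Chain rule verified.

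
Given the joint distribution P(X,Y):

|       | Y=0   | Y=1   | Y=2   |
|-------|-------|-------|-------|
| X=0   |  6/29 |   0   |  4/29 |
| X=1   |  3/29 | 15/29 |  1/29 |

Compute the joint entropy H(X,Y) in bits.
1.8625 bits

H(X,Y) = -Σ_{x,y} P(x,y) log₂ P(x,y). Per-cell terms -P(x,y)·log₂P(x,y):
  X=0: 0.4703, 0.0000, 0.3942
  X=1: 0.3386, 0.4919, 0.1675
  (cells with P = 0 contribute 0)
Sum of the 6 terms: H(X,Y) = 1.8625 bits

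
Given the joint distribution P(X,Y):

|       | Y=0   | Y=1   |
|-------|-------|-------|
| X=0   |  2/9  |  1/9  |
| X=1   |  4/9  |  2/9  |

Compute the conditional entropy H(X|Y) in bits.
0.9183 bits

H(X|Y) = H(X,Y) - H(Y)

H(X,Y) = -Σ_{x,y} P(x,y) log₂ P(x,y). Per-cell terms -P(x,y)·log₂P(x,y):
  X=0: 0.4822, 0.3522
  X=1: 0.5200, 0.4822
Sum of the 4 terms: H(X,Y) = 1.8366 bits

Marginal of Y (column sums):
  P(Y=0) = 2/9 + 4/9 = 2/3
  P(Y=1) = 1/9 + 2/9 = 1/3
H(Y) = -[(2/3)·log₂(2/3) + (1/3)·log₂(1/3)]
  = 0.3900 + 0.5283 = 0.9183 bits

H(X|Y) = H(X,Y) - H(Y) = 1.8366 - 0.9183 = 0.9183 bits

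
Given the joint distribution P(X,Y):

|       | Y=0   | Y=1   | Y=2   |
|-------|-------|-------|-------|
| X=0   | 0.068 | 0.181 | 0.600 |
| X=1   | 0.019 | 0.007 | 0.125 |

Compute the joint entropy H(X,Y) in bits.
1.6860 bits

H(X,Y) = -Σ_{x,y} P(x,y) log₂ P(x,y). Per-cell terms -P(x,y)·log₂P(x,y):
  X=0: 0.26373, 0.44633, 0.44218
  X=1: 0.10864, 0.05011, 0.37500
Sum of the 6 terms: H(X,Y) = 1.6860 bits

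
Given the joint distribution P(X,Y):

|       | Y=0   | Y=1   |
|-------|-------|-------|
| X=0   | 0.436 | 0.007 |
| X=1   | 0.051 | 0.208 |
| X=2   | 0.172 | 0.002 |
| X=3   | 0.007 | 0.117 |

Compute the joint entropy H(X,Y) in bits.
2.1294 bits

H(X,Y) = -Σ_{x,y} P(x,y) log₂ P(x,y). Per-cell terms -P(x,y)·log₂P(x,y):
  X=0: 0.52215, 0.05011
  X=1: 0.21896, 0.47119
  X=2: 0.43680, 0.01793
  X=3: 0.05011, 0.36216
Sum of the 8 terms: H(X,Y) = 2.1294 bits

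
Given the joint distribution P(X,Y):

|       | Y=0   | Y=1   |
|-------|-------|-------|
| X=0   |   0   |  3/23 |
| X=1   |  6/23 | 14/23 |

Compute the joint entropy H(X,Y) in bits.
1.3250 bits

H(X,Y) = -Σ_{x,y} P(x,y) log₂ P(x,y). Per-cell terms -P(x,y)·log₂P(x,y):
  X=0: 0.0000, 0.3833
  X=1: 0.5057, 0.4360
  (cells with P = 0 contribute 0)
Sum of the 4 terms: H(X,Y) = 1.3250 bits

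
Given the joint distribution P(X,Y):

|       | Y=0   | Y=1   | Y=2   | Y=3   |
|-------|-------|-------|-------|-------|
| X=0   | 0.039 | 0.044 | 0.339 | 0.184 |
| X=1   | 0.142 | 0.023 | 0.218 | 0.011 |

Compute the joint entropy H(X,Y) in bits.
2.4349 bits

H(X,Y) = -Σ_{x,y} P(x,y) log₂ P(x,y). Per-cell terms -P(x,y)·log₂P(x,y):
  X=0: 0.18253, 0.19828, 0.52906, 0.44937
  X=1: 0.39988, 0.12517, 0.47908, 0.07157
Sum of the 8 terms: H(X,Y) = 2.4349 bits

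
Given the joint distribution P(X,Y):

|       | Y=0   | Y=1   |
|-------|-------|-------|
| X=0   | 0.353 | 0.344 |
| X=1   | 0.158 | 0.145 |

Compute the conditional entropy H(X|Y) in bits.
0.8848 bits

H(X|Y) = H(X,Y) - H(Y)

H(X,Y) = -Σ_{x,y} P(x,y) log₂ P(x,y). Per-cell terms -P(x,y)·log₂P(x,y):
  X=0: 0.53030, 0.52959
  X=1: 0.42060, 0.40395
Sum of the 4 terms: H(X,Y) = 1.88444 bits

Marginal of Y (column sums):
  P(Y=0) = 0.353 + 0.158 = 0.511
  P(Y=1) = 0.344 + 0.145 = 0.489
H(Y) = -[0.511·log₂(0.511) + 0.489·log₂(0.489)]
  = 0.49496 + 0.50469 = 0.99965 bits

H(X|Y) = H(X,Y) - H(Y) = 1.88444 - 0.99965 = 0.8848 bits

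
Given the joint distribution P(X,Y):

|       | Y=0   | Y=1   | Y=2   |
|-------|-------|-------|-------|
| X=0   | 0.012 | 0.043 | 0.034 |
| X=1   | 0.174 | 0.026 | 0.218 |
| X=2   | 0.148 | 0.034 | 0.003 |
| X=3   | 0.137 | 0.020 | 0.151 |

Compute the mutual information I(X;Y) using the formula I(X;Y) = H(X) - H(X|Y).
0.2126 bits

I(X;Y) = H(X) - H(X|Y)

Marginal of X (row sums):
  P(X=0) = 0.012 + 0.043 + 0.034 = 0.089
  P(X=1) = 0.174 + 0.026 + 0.218 = 0.418
  P(X=2) = 0.148 + 0.034 + 0.003 = 0.185
  P(X=3) = 0.137 + 0.020 + 0.151 = 0.308
H(X) = -[0.089·log₂(0.089) + 0.418·log₂(0.418) + 0.185·log₂(0.185) + 0.308·log₂(0.308)]
  = 0.3106 + 0.5260 + 0.4504 + 0.5233 = 1.8103 bits

Marginal of Y (column sums):
  P(Y=0) = 0.012 + 0.174 + 0.148 + 0.137 = 0.471
  P(Y=1) = 0.043 + 0.026 + 0.034 + 0.020 = 0.123
  P(Y=2) = 0.034 + 0.218 + 0.003 + 0.151 = 0.406
H(X|Y) = Σ_y P(y)·H(X|Y=y):
  Y=0: P(Y=0) = 0.471, P(X|Y=0) = (4/157, 58/157, 148/471, 137/471) → H(X|Y=0) = 1.7086
  Y=1: P(Y=1) = 0.123, P(X|Y=1) = (43/123, 26/123, 34/123, 20/123) → H(X|Y=1) = 1.9429
  Y=2: P(Y=2) = 0.406, P(X|Y=2) = (17/203, 109/203, 3/406, 151/406) → H(X|Y=2) = 1.3644
H(X|Y) = 0.471·1.7086 + 0.123·1.9429 + 0.406·1.3644 = 1.5977 bits

I(X;Y) = H(X) - H(X|Y) = 1.8103 - 1.5977 = 0.2126 bits

Cross-check via I(X;Y) = H(X) + H(Y) - H(X,Y): computing H(Y) from the column sums and H(X,Y) from the 12 cells in the same way gives H(Y) = 1.4114 bits and H(X,Y) = 3.0091 bits, so
I(X;Y) = 1.8103 + 1.4114 - 3.0091 = 0.2126 bits ✓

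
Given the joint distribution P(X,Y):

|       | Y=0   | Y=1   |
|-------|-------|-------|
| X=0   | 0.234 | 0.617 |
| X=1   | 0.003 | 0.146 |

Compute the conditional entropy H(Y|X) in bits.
0.7433 bits

H(Y|X) = H(X,Y) - H(X)

H(X,Y) = -Σ_{x,y} P(x,y) log₂ P(x,y). Per-cell terms -P(x,y)·log₂P(x,y):
  X=0: 0.49033, 0.42984
  X=1: 0.02514, 0.40529
Sum of the 4 terms: H(X,Y) = 1.3506 bits

Marginal of X (row sums):
  P(X=0) = 0.234 + 0.617 = 0.851
  P(X=1) = 0.003 + 0.146 = 0.149
H(X) = -[0.851·log₂(0.851) + 0.149·log₂(0.149)]
  = 0.19809 + 0.40925 = 0.6073 bits

H(Y|X) = H(X,Y) - H(X) = 1.3506 - 0.6073 = 0.7433 bits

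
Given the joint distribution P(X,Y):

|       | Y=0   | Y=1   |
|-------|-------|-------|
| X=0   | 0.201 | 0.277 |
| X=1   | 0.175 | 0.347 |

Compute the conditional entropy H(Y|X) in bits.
0.9496 bits

H(Y|X) = H(X,Y) - H(X)

H(X,Y) = -Σ_{x,y} P(x,y) log₂ P(x,y). Per-cell terms -P(x,y)·log₂P(x,y):
  X=0: 0.46526, 0.51302
  X=1: 0.44005, 0.52987
Sum of the 4 terms: H(X,Y) = 1.9482 bits

Marginal of X (row sums):
  P(X=0) = 0.201 + 0.277 = 0.478
  P(X=1) = 0.175 + 0.347 = 0.522
H(X) = -[0.478·log₂(0.478) + 0.522·log₂(0.522)]
  = 0.50903 + 0.48957 = 0.9986 bits

H(Y|X) = H(X,Y) - H(X) = 1.9482 - 0.9986 = 0.9496 bits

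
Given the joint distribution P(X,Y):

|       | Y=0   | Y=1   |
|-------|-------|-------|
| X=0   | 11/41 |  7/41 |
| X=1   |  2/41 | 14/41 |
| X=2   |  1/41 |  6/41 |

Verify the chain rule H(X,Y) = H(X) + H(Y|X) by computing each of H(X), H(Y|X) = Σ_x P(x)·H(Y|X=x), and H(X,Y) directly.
H(X) = 1.4866 bits, H(Y|X) = 0.7364 bits, H(X,Y) = 2.2230 bits

Marginal of X (row sums):
  P(X=0) = 11/41 + 7/41 = 18/41
  P(X=1) = 2/41 + 14/41 = 16/41
  P(X=2) = 1/41 + 6/41 = 7/41
H(X) = -[(18/41)·log₂(18/41) + (16/41)·log₂(16/41) + (7/41)·log₂(7/41)]
  = 0.5214 + 0.5298 + 0.4354 = 1.4866 bits

H(Y|X) = Σ_x P(x)·H(Y|X=x):
  X=0: P(X=0) = 18/41, P(Y|X=0) = (11/18, 7/18) → H(Y|X=0) = 0.9641
  X=1: P(X=1) = 16/41, P(Y|X=1) = (1/8, 7/8) → H(Y|X=1) = 0.5436
  X=2: P(X=2) = 7/41, P(Y|X=2) = (1/7, 6/7) → H(Y|X=2) = 0.5917
H(Y|X) = (18/41)·0.9641 + (16/41)·0.5436 + (7/41)·0.5917 = 0.7364 bits

H(X,Y) = -Σ_{x,y} P(x,y) log₂ P(x,y). Per-cell terms -P(x,y)·log₂P(x,y):
  X=0: 0.5093, 0.4354
  X=1: 0.2126, 0.5293
  X=2: 0.1307, 0.4057
Sum of the 6 terms: H(X,Y) = 2.2230 bits

Chain rule check:
  H(X) + H(Y|X) = 1.4866 + 0.7364 = 2.2230 bits
  H(X,Y) = 2.2230 bits
✓ Chain rule verified.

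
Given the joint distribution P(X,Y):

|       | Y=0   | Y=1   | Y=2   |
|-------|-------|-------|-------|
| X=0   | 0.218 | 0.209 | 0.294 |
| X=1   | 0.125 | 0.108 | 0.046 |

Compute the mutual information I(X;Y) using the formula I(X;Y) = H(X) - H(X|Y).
0.0417 bits

I(X;Y) = H(X) - H(X|Y)

Marginal of X (row sums):
  P(X=0) = 0.218 + 0.209 + 0.294 = 0.721
  P(X=1) = 0.125 + 0.108 + 0.046 = 0.279
H(X) = -[0.721·log₂(0.721) + 0.279·log₂(0.279)]
  = 0.34026 + 0.51382 = 0.85408 bits

Marginal of Y (column sums):
  P(Y=0) = 0.218 + 0.125 = 0.343
  P(Y=1) = 0.209 + 0.108 = 0.317
  P(Y=2) = 0.294 + 0.046 = 0.340
H(X|Y) = Σ_y P(y)·H(X|Y=y):
  Y=0: P(Y=0) = 0.343, P(X|Y=0) = (218/343, 125/343) → H(X|Y=0) = 0.94630
  Y=1: P(Y=1) = 0.317, P(X|Y=1) = (209/317, 108/317) → H(X|Y=1) = 0.92548
  Y=2: P(Y=2) = 0.340, P(X|Y=2) = (147/170, 23/170) → H(X|Y=2) = 0.57178
H(X|Y) = 0.343·0.94630 + 0.317·0.92548 + 0.340·0.57178 = 0.81236 bits

I(X;Y) = H(X) - H(X|Y) = 0.85408 - 0.81236 = 0.0417 bits

Cross-check via I(X;Y) = H(X) + H(Y) - H(X,Y): computing H(Y) from the column sums and H(X,Y) from the 6 cells in the same way gives H(Y) = 1.58408 bits and H(X,Y) = 2.39644 bits, so
I(X;Y) = 0.85408 + 1.58408 - 2.39644 = 0.0417 bits ✓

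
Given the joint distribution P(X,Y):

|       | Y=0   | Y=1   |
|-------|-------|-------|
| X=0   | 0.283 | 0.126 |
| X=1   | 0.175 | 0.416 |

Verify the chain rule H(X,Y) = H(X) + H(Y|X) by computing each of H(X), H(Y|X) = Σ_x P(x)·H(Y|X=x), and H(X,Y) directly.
H(X) = 0.9760 bits, H(Y|X) = 0.8824 bits, H(X,Y) = 1.8584 bits

Marginal of X (row sums):
  P(X=0) = 0.283 + 0.126 = 0.409
  P(X=1) = 0.175 + 0.416 = 0.591
H(X) = -[0.409·log₂(0.409) + 0.591·log₂(0.591)]
  = 0.52754 + 0.44843 = 0.9760 bits

H(Y|X) = Σ_x P(x)·H(Y|X=x):
  X=0: P(X=0) = 0.409, P(Y|X=0) = (283/409, 126/409) → H(Y|X=0) = 0.89093
  X=1: P(X=1) = 0.591, P(Y|X=1) = (175/591, 416/591) → H(Y|X=1) = 0.87648
H(Y|X) = 0.409·0.89093 + 0.591·0.87648 = 0.8824 bits

H(X,Y) = -Σ_{x,y} P(x,y) log₂ P(x,y). Per-cell terms -P(x,y)·log₂P(x,y):
  X=0: 0.51538, 0.37655
  X=1: 0.44005, 0.52638
Sum of the 4 terms: H(X,Y) = 1.8584 bits

Chain rule check:
  H(X) + H(Y|X) = 0.9760 + 0.8824 = 1.8584 bits
  H(X,Y) = 1.8584 bits
✓ Chain rule verified.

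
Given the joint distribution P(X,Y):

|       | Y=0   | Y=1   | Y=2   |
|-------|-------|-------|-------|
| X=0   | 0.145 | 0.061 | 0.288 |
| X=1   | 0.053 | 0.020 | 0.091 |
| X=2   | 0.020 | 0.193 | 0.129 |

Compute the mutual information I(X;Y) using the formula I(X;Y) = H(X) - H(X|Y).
0.1754 bits

I(X;Y) = H(X) - H(X|Y)

Marginal of X (row sums):
  P(X=0) = 0.145 + 0.061 + 0.288 = 0.494
  P(X=1) = 0.053 + 0.020 + 0.091 = 0.164
  P(X=2) = 0.020 + 0.193 + 0.129 = 0.342
H(X) = -[0.494·log₂(0.494) + 0.164·log₂(0.164) + 0.342·log₂(0.342)]
  = 0.50260 + 0.42775 + 0.52939 = 1.4597 bits

Marginal of Y (column sums):
  P(Y=0) = 0.145 + 0.053 + 0.020 = 0.218
  P(Y=1) = 0.061 + 0.020 + 0.193 = 0.274
  P(Y=2) = 0.288 + 0.091 + 0.129 = 0.508
H(X|Y) = Σ_y P(y)·H(X|Y=y):
  Y=0: P(Y=0) = 0.218, P(X|Y=0) = (145/218, 53/218, 10/109) → H(X|Y=0) = 1.20348
  Y=1: P(Y=1) = 0.274, P(X|Y=1) = (61/274, 10/137, 193/274) → H(X|Y=1) = 1.11424
  Y=2: P(Y=2) = 0.508, P(X|Y=2) = (72/127, 91/508, 129/508) → H(X|Y=2) = 1.41074
H(X|Y) = 0.218·1.20348 + 0.274·1.11424 + 0.508·1.41074 = 1.2843 bits

I(X;Y) = H(X) - H(X|Y) = 1.4597 - 1.2843 = 0.1754 bits

Cross-check via I(X;Y) = H(X) + H(Y) - H(X,Y): computing H(Y) from the column sums and H(X,Y) from the 9 cells in the same way gives H(Y) = 1.4872 bits and H(X,Y) = 2.7715 bits, so
I(X;Y) = 1.4597 + 1.4872 - 2.7715 = 0.1754 bits ✓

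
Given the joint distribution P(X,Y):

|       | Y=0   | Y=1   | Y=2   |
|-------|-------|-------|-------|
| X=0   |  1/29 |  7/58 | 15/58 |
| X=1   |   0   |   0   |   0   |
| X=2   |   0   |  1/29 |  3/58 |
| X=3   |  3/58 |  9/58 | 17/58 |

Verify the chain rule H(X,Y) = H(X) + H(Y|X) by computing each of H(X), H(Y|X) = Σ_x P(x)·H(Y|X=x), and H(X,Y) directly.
H(X) = 1.3316 bits, H(Y|X) = 1.2543 bits, H(X,Y) = 2.5859 bits

Marginal of X (row sums):
  P(X=0) = 1/29 + 7/58 + 15/58 = 12/29
  P(X=1) = 0 + 0 + 0 = 0
  P(X=2) = 0 + 1/29 + 3/58 = 5/58
  P(X=3) = 3/58 + 9/58 + 17/58 = 1/2
H(X) = -[(12/29)·log₂(12/29) + (5/58)·log₂(5/58) + (1/2)·log₂(1/2)]   (outcomes with P = 0 contribute 0)
  = 0.52677 + 0.30483 + 0.50000 = 1.3316 bits

H(Y|X) = Σ_x P(x)·H(Y|X=x):
  X=0: P(X=0) = 12/29, P(Y|X=0) = (1/12, 7/24, 5/8) → H(Y|X=0) = 1.24101
  X=1: P(X=1) = 0 → contributes 0
  X=2: P(X=2) = 5/58, P(Y|X=2) = (0, 2/5, 3/5) → H(Y|X=2) = 0.97095
  X=3: P(X=3) = 1/2, P(Y|X=3) = (3/29, 9/29, 17/29) → H(Y|X=3) = 1.31415
H(Y|X) = (12/29)·1.24101 + (5/58)·0.97095 + (1/2)·1.31415 = 1.2543 bits

H(X,Y) = -Σ_{x,y} P(x,y) log₂ P(x,y). Per-cell terms -P(x,y)·log₂P(x,y):
  X=0: 0.16752, 0.36818, 0.50459
  X=1: 0.00000, 0.00000, 0.00000
  X=2: 0.00000, 0.16752, 0.22102
  X=3: 0.22102, 0.41711, 0.51894
  (cells with P = 0 contribute 0)
Sum of the 12 terms: H(X,Y) = 2.5859 bits

Chain rule check:
  H(X) + H(Y|X) = 1.3316 + 1.2543 = 2.5859 bits
  H(X,Y) = 2.5859 bits
✓ Chain rule verified.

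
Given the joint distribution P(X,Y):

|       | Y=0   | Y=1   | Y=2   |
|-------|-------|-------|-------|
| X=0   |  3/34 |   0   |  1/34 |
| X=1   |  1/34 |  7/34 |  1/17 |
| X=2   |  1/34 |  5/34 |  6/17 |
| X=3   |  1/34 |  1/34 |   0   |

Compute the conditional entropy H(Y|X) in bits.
1.0954 bits

H(Y|X) = H(X,Y) - H(X)

H(X,Y) = -Σ_{x,y} P(x,y) log₂ P(x,y). Per-cell terms -P(x,y)·log₂P(x,y):
  X=0: 0.309044, 0.000000, 0.149631
  X=1: 0.149631, 0.469434, 0.240439
  X=2: 0.149631, 0.406696, 0.530294
  X=3: 0.149631, 0.149631, 0.000000
  (cells with P = 0 contribute 0)
Sum of the 12 terms: H(X,Y) = 2.70406 bits

Marginal of X (row sums):
  P(X=0) = 3/34 + 0 + 1/34 = 2/17
  P(X=1) = 1/34 + 7/34 + 1/17 = 5/17
  P(X=2) = 1/34 + 5/34 + 6/17 = 9/17
  P(X=3) = 1/34 + 1/34 + 0 = 1/17
H(X) = -[(2/17)·log₂(2/17) + (5/17)·log₂(5/17) + (9/17)·log₂(9/17) + (1/17)·log₂(1/17)]
  = 0.363231 + 0.519275 + 0.485755 + 0.240439 = 1.60870 bits

H(Y|X) = H(X,Y) - H(X) = 2.70406 - 1.60870 = 1.0954 bits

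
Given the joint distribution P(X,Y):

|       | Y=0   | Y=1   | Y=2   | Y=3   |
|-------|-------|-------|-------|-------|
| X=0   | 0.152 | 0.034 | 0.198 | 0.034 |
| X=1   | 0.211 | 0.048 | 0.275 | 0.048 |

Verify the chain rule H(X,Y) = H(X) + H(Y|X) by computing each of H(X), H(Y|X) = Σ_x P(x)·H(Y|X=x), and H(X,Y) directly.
H(X) = 0.9805 bits, H(Y|X) = 1.6333 bits, H(X,Y) = 2.6138 bits

Marginal of X (row sums):
  P(X=0) = 0.152 + 0.034 + 0.198 + 0.034 = 0.418
  P(X=1) = 0.211 + 0.048 + 0.275 + 0.048 = 0.582
H(X) = -[0.418·log₂(0.418) + 0.582·log₂(0.582)]
  = 0.52602 + 0.45449 = 0.9805 bits

H(Y|X) = Σ_x P(x)·H(Y|X=x):
  X=0: P(X=0) = 0.418, P(Y|X=0) = (4/11, 17/209, 9/19, 17/209) → H(Y|X=0) = 1.63022
  X=1: P(X=1) = 0.582, P(Y|X=1) = (211/582, 8/97, 275/582, 8/97) → H(Y|X=1) = 1.63554
H(Y|X) = 0.418·1.63022 + 0.582·1.63554 = 1.6333 bits

H(X,Y) = -Σ_{x,y} P(x,y) log₂ P(x,y). Per-cell terms -P(x,y)·log₂P(x,y):
  X=0: 0.41311, 0.16586, 0.46261, 0.16586
  X=1: 0.47363, 0.21028, 0.51219, 0.21028
Sum of the 8 terms: H(X,Y) = 2.6138 bits

Chain rule check:
  H(X) + H(Y|X) = 0.9805 + 1.6333 = 2.6138 bits
  H(X,Y) = 2.6138 bits
✓ Chain rule verified.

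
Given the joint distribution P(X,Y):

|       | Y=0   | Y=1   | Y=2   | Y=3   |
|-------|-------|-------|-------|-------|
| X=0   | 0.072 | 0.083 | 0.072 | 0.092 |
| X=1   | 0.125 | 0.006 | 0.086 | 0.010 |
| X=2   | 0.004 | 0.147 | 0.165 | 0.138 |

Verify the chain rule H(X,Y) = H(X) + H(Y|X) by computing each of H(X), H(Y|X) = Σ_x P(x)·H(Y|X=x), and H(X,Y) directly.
H(X) = 1.5287 bits, H(Y|X) = 1.6845 bits, H(X,Y) = 3.2131 bits

Marginal of X (row sums):
  P(X=0) = 0.072 + 0.083 + 0.072 + 0.092 = 0.319
  P(X=1) = 0.125 + 0.006 + 0.086 + 0.010 = 0.227
  P(X=2) = 0.004 + 0.147 + 0.165 + 0.138 = 0.454
H(X) = -[0.319·log₂(0.319) + 0.227·log₂(0.227) + 0.454·log₂(0.454)]
  = 0.525831 + 0.485607 + 0.517213 = 1.5287 bits

H(Y|X) = Σ_x P(x)·H(Y|X=x):
  X=0: P(X=0) = 0.319, P(Y|X=0) = (72/319, 83/319, 72/319, 92/319) → H(Y|X=0) = 1.992130
  X=1: P(X=1) = 0.227, P(Y|X=1) = (125/227, 6/227, 86/227, 10/227) → H(Y|X=1) = 1.341479
  X=2: P(X=2) = 0.454, P(Y|X=2) = (2/227, 147/454, 165/454, 69/227) → H(Y|X=2) = 1.639827
H(Y|X) = 0.319·1.992130 + 0.227·1.341479 + 0.454·1.639827 = 1.6845 bits

H(X,Y) = -Σ_{x,y} P(x,y) log₂ P(x,y). Per-cell terms -P(x,y)·log₂P(x,y):
  X=0: 0.273302, 0.298032, 0.273302, 0.316684
  X=1: 0.375000, 0.044285, 0.304399, 0.066439
  X=2: 0.031863, 0.406618, 0.428911, 0.394302
Sum of the 12 terms: H(X,Y) = 3.2131 bits

Chain rule check:
  H(X) + H(Y|X) = 1.5287 + 1.6845 = 3.2132 bits
  H(X,Y) = 3.2131 bits
✓ Chain rule verified (Δ = 0.0001 is 4-dp rounding noise: each of the three values was rounded independently).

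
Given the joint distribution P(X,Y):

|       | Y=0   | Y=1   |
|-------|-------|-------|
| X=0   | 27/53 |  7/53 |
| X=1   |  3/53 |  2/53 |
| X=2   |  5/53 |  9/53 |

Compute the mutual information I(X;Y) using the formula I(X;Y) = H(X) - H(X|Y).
0.1139 bits

I(X;Y) = H(X) - H(X|Y)

Marginal of X (row sums):
  P(X=0) = 27/53 + 7/53 = 34/53
  P(X=1) = 3/53 + 2/53 = 5/53
  P(X=2) = 5/53 + 9/53 = 14/53
H(X) = -[(34/53)·log₂(34/53) + (5/53)·log₂(5/53) + (14/53)·log₂(14/53)]
  = 0.41086 + 0.32132 + 0.50732 = 1.23950 bits

Marginal of Y (column sums):
  P(Y=0) = 27/53 + 3/53 + 5/53 = 35/53
  P(Y=1) = 7/53 + 2/53 + 9/53 = 18/53
H(X|Y) = Σ_y P(y)·H(X|Y=y):
  Y=0: P(Y=0) = 35/53, P(X|Y=0) = (27/35, 3/35, 1/7) → H(X|Y=0) = 0.99367
  Y=1: P(Y=1) = 18/53, P(X|Y=1) = (7/18, 1/9, 1/2) → H(X|Y=1) = 1.38210
H(X|Y) = (35/53)·0.99367 + (18/53)·1.38210 = 1.12559 bits

I(X;Y) = H(X) - H(X|Y) = 1.23950 - 1.12559 = 0.1139 bits

Cross-check via I(X;Y) = H(X) + H(Y) - H(X,Y): computing H(Y) from the column sums and H(X,Y) from the 6 cells in the same way gives H(Y) = 0.92446 bits and H(X,Y) = 2.05005 bits, so
I(X;Y) = 1.23950 + 0.92446 - 2.05005 = 0.1139 bits ✓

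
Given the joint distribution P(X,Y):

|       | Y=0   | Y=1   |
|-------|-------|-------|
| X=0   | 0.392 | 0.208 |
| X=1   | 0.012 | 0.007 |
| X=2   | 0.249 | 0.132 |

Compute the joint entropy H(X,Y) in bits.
2.0126 bits

H(X,Y) = -Σ_{x,y} P(x,y) log₂ P(x,y). Per-cell terms -P(x,y)·log₂P(x,y):
  X=0: 0.529621, 0.471192
  X=1: 0.076570, 0.050109
  X=2: 0.499440, 0.385624
Sum of the 6 terms: H(X,Y) = 2.0126 bits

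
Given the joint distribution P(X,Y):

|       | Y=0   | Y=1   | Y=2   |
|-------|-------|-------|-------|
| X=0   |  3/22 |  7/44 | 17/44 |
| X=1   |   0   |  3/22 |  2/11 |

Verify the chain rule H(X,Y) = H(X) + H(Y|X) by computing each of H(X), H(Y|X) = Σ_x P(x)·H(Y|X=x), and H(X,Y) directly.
H(X) = 0.9024 bits, H(Y|X) = 1.2807 bits, H(X,Y) = 2.1831 bits

Marginal of X (row sums):
  P(X=0) = 3/22 + 7/44 + 17/44 = 15/22
  P(X=1) = 0 + 3/22 + 2/11 = 7/22
H(X) = -[(15/22)·log₂(15/22) + (7/22)·log₂(7/22)]
  = 0.37673 + 0.52566 = 0.9024 bits

H(Y|X) = Σ_x P(x)·H(Y|X=x):
  X=0: P(X=0) = 15/22, P(Y|X=0) = (1/5, 7/30, 17/30) → H(Y|X=0) = 1.41862
  X=1: P(X=1) = 7/22, P(Y|X=1) = (0, 3/7, 4/7) → H(Y|X=1) = 0.98523
H(Y|X) = (15/22)·1.41862 + (7/22)·0.98523 = 1.2807 bits

H(X,Y) = -Σ_{x,y} P(x,y) log₂ P(x,y). Per-cell terms -P(x,y)·log₂P(x,y):
  X=0: 0.39197, 0.42192, 0.53008
  X=1: 0.00000, 0.39197, 0.44717
  (cells with P = 0 contribute 0)
Sum of the 6 terms: H(X,Y) = 2.1831 bits

Chain rule check:
  H(X) + H(Y|X) = 0.9024 + 1.2807 = 2.1831 bits
  H(X,Y) = 2.1831 bits
✓ Chain rule verified.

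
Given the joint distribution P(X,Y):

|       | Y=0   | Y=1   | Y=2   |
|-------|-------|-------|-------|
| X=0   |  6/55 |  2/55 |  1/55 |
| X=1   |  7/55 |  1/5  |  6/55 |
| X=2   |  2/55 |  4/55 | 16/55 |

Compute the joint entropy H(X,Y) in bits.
2.7864 bits

H(X,Y) = -Σ_{x,y} P(x,y) log₂ P(x,y). Per-cell terms -P(x,y)·log₂P(x,y):
  X=0: 0.3487, 0.1739, 0.1051
  X=1: 0.3785, 0.4644, 0.3487
  X=2: 0.1739, 0.2750, 0.5182
Sum of the 9 terms: H(X,Y) = 2.7864 bits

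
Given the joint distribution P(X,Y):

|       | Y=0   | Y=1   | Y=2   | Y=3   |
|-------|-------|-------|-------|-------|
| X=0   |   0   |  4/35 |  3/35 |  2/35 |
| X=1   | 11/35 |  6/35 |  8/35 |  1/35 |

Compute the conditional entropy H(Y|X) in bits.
1.6692 bits

H(Y|X) = H(X,Y) - H(X)

H(X,Y) = -Σ_{x,y} P(x,y) log₂ P(x,y). Per-cell terms -P(x,y)·log₂P(x,y):
  X=0: 0.00000, 0.35763, 0.30380, 0.23596
  X=1: 0.52481, 0.43617, 0.48669, 0.14655
  (cells with P = 0 contribute 0)
Sum of the 8 terms: H(X,Y) = 2.4916 bits

Marginal of X (row sums):
  P(X=0) = 0 + 4/35 + 3/35 + 2/35 = 9/35
  P(X=1) = 11/35 + 6/35 + 8/35 + 1/35 = 26/35
H(X) = -[(9/35)·log₂(9/35) + (26/35)·log₂(26/35)]
  = 0.50383 + 0.31857 = 0.8224 bits

H(Y|X) = H(X,Y) - H(X) = 2.4916 - 0.8224 = 1.6692 bits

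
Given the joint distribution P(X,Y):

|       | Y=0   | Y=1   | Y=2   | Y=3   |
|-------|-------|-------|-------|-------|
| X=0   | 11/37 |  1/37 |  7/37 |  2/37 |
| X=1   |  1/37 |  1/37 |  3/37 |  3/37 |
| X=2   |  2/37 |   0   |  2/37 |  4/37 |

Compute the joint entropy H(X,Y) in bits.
3.0145 bits

H(X,Y) = -Σ_{x,y} P(x,y) log₂ P(x,y). Per-cell terms -P(x,y)·log₂P(x,y):
  X=0: 0.5203, 0.1408, 0.4545, 0.2275
  X=1: 0.1408, 0.1408, 0.2939, 0.2939
  X=2: 0.2275, 0.0000, 0.2275, 0.3470
  (cells with P = 0 contribute 0)
Sum of the 12 terms: H(X,Y) = 3.0145 bits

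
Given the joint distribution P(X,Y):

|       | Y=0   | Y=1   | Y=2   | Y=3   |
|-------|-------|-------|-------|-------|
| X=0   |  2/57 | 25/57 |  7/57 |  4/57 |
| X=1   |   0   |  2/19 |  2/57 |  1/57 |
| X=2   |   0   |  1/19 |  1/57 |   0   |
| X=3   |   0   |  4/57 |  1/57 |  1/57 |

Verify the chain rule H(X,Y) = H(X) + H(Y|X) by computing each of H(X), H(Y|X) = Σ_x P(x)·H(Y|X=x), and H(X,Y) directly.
H(X) = 1.4213 bits, H(Y|X) = 1.3236 bits, H(X,Y) = 2.7450 bits

Marginal of X (row sums):
  P(X=0) = 2/57 + 25/57 + 7/57 + 4/57 = 2/3
  P(X=1) = 0 + 2/19 + 2/57 + 1/57 = 3/19
  P(X=2) = 0 + 1/19 + 1/57 + 0 = 4/57
  P(X=3) = 0 + 4/57 + 1/57 + 1/57 = 2/19
H(X) = -[(2/3)·log₂(2/3) + (3/19)·log₂(3/19) + (4/57)·log₂(4/57) + (2/19)·log₂(2/19)]
  = 0.38998 + 0.42047 + 0.26897 + 0.34189 = 1.4213 bits

H(Y|X) = Σ_x P(x)·H(Y|X=x):
  X=0: P(X=0) = 2/3, P(Y|X=0) = (1/19, 25/38, 7/38, 2/19) → H(Y|X=0) = 1.41246
  X=1: P(X=1) = 3/19, P(Y|X=1) = (0, 2/3, 2/9, 1/9) → H(Y|X=1) = 1.22439
  X=2: P(X=2) = 4/57, P(Y|X=2) = (0, 3/4, 1/4, 0) → H(Y|X=2) = 0.81128
  X=3: P(X=3) = 2/19, P(Y|X=3) = (0, 2/3, 1/6, 1/6) → H(Y|X=3) = 1.25163
H(Y|X) = (2/3)·1.41246 + (3/19)·1.22439 + (4/57)·0.81128 + (2/19)·1.25163 = 1.3236 bits

H(X,Y) = -Σ_{x,y} P(x,y) log₂ P(x,y). Per-cell terms -P(x,y)·log₂P(x,y):
  X=0: 0.16958, 0.52151, 0.37156, 0.26897
  X=1: 0.00000, 0.34189, 0.16958, 0.10233
  X=2: 0.00000, 0.22358, 0.10233, 0.00000
  X=3: 0.00000, 0.26897, 0.10233, 0.10233
  (cells with P = 0 contribute 0)
Sum of the 16 terms: H(X,Y) = 2.7450 bits

Chain rule check:
  H(X) + H(Y|X) = 1.4213 + 1.3236 = 2.7449 bits
  H(X,Y) = 2.7450 bits
✓ Chain rule verified (Δ = 0.0001 is 4-dp rounding noise: each of the three values was rounded independently).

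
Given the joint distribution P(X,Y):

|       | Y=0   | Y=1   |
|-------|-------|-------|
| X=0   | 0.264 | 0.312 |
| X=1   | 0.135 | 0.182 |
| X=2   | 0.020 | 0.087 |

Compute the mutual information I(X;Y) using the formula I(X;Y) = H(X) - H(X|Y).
0.0216 bits

I(X;Y) = H(X) - H(X|Y)

Marginal of X (row sums):
  P(X=0) = 0.264 + 0.312 = 0.576
  P(X=1) = 0.135 + 0.182 = 0.317
  P(X=2) = 0.020 + 0.087 = 0.107
H(X) = -[0.576·log₂(0.576) + 0.317·log₂(0.317) + 0.107·log₂(0.107)]
  = 0.458415 + 0.525410 + 0.345002 = 1.32883 bits

Marginal of Y (column sums):
  P(Y=0) = 0.264 + 0.135 + 0.020 = 0.419
  P(Y=1) = 0.312 + 0.182 + 0.087 = 0.581
H(X|Y) = Σ_y P(y)·H(X|Y=y):
  Y=0: P(Y=0) = 0.419, P(X|Y=0) = (264/419, 135/419, 20/419) → H(X|Y=0) = 1.155845
  Y=1: P(Y=1) = 0.581, P(X|Y=1) = (312/581, 26/83, 87/581) → H(X|Y=1) = 1.416473
H(X|Y) = 0.419·1.155845 + 0.581·1.416473 = 1.30727 bits

I(X;Y) = H(X) - H(X|Y) = 1.32883 - 1.30727 = 0.0216 bits

Cross-check via I(X;Y) = H(X) + H(Y) - H(X,Y): computing H(Y) from the column sums and H(X,Y) from the 6 cells in the same way gives H(Y) = 0.98099 bits and H(X,Y) = 2.28826 bits, so
I(X;Y) = 1.32883 + 0.98099 - 2.28826 = 0.0216 bits ✓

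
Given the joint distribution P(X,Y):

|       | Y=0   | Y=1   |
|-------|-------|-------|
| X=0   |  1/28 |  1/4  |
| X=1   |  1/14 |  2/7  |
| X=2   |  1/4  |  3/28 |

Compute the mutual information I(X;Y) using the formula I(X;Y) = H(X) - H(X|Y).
0.2124 bits

I(X;Y) = H(X) - H(X|Y)

Marginal of X (row sums):
  P(X=0) = 1/28 + 1/4 = 2/7
  P(X=1) = 1/14 + 2/7 = 5/14
  P(X=2) = 1/4 + 3/28 = 5/14
H(X) = -[(2/7)·log₂(2/7) + (5/14)·log₂(5/14) + (5/14)·log₂(5/14)]
  = 0.5164 + 0.5305 + 0.5305 = 1.5774 bits

Marginal of Y (column sums):
  P(Y=0) = 1/28 + 1/14 + 1/4 = 5/14
  P(Y=1) = 1/4 + 2/7 + 3/28 = 9/14
H(X|Y) = Σ_y P(y)·H(X|Y=y):
  Y=0: P(Y=0) = 5/14, P(X|Y=0) = (1/10, 1/5, 7/10) → H(X|Y=0) = 1.1568
  Y=1: P(Y=1) = 9/14, P(X|Y=1) = (7/18, 4/9, 1/6) → H(X|Y=1) = 1.4807
H(X|Y) = (5/14)·1.1568 + (9/14)·1.4807 = 1.3650 bits

I(X;Y) = H(X) - H(X|Y) = 1.5774 - 1.3650 = 0.2124 bits

Cross-check via I(X;Y) = H(X) + H(Y) - H(X,Y): computing H(Y) from the column sums and H(X,Y) from the 6 cells in the same way gives H(Y) = 0.9403 bits and H(X,Y) = 2.3053 bits, so
I(X;Y) = 1.5774 + 0.9403 - 2.3053 = 0.2124 bits ✓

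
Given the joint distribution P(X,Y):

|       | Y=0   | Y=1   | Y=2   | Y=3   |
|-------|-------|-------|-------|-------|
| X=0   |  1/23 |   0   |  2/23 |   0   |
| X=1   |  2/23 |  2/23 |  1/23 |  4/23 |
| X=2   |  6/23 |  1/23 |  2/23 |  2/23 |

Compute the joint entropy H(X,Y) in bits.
3.0666 bits

H(X,Y) = -Σ_{x,y} P(x,y) log₂ P(x,y). Per-cell terms -P(x,y)·log₂P(x,y):
  X=0: 0.19668, 0.00000, 0.30640, 0.00000
  X=1: 0.30640, 0.30640, 0.19668, 0.43888
  X=2: 0.50572, 0.19668, 0.30640, 0.30640
  (cells with P = 0 contribute 0)
Sum of the 12 terms: H(X,Y) = 3.0666 bits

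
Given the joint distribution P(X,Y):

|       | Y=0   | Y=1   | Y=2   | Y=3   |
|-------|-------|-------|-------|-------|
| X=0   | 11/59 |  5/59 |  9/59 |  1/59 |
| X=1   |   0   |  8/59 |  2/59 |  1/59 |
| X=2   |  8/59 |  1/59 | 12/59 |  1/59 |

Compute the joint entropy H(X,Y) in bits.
2.9807 bits

H(X,Y) = -Σ_{x,y} P(x,y) log₂ P(x,y). Per-cell terms -P(x,y)·log₂P(x,y):
  X=0: 0.451785, 0.301756, 0.413804, 0.099706
  X=1: 0.000000, 0.390867, 0.165513, 0.099706
  X=2: 0.390867, 0.099706, 0.467325, 0.099706
  (cells with P = 0 contribute 0)
Sum of the 12 terms: H(X,Y) = 2.9807 bits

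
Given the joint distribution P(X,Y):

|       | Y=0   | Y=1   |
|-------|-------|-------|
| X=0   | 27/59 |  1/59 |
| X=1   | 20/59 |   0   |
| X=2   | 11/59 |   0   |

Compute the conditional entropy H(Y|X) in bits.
0.1055 bits

H(Y|X) = H(X,Y) - H(X)

H(X,Y) = -Σ_{x,y} P(x,y) log₂ P(x,y). Per-cell terms -P(x,y)·log₂P(x,y):
  X=0: 0.516092, 0.099706
  X=1: 0.529056, 0.000000
  X=2: 0.451785, 0.000000
  (cells with P = 0 contribute 0)
Sum of the 6 terms: H(X,Y) = 1.59664 bits

Marginal of X (row sums):
  P(X=0) = 27/59 + 1/59 = 28/59
  P(X=1) = 20/59 + 0 = 20/59
  P(X=2) = 11/59 + 0 = 11/59
H(X) = -[(28/59)·log₂(28/59) + (20/59)·log₂(20/59) + (11/59)·log₂(11/59)]
  = 0.510306 + 0.529056 + 0.451785 = 1.49115 bits

H(Y|X) = H(X,Y) - H(X) = 1.59664 - 1.49115 = 0.1055 bits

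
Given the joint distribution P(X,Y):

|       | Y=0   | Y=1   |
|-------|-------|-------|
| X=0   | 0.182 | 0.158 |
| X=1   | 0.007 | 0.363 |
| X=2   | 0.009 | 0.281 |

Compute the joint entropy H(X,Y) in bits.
2.0245 bits

H(X,Y) = -Σ_{x,y} P(x,y) log₂ P(x,y). Per-cell terms -P(x,y)·log₂P(x,y):
  X=0: 0.44735, 0.42060
  X=1: 0.05011, 0.53069
  X=2: 0.06116, 0.51461
Sum of the 6 terms: H(X,Y) = 2.0245 bits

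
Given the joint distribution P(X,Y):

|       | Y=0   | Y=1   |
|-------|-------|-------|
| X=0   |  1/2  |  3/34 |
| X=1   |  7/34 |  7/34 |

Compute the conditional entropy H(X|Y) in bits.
0.8739 bits

H(X|Y) = H(X,Y) - H(Y)

H(X,Y) = -Σ_{x,y} P(x,y) log₂ P(x,y). Per-cell terms -P(x,y)·log₂P(x,y):
  X=0: 0.50000, 0.30904
  X=1: 0.46943, 0.46943
Sum of the 4 terms: H(X,Y) = 1.7479 bits

Marginal of Y (column sums):
  P(Y=0) = 1/2 + 7/34 = 12/17
  P(Y=1) = 3/34 + 7/34 = 5/17
H(Y) = -[(12/17)·log₂(12/17) + (5/17)·log₂(5/17)]
  = 0.35471 + 0.51927 = 0.8740 bits

H(X|Y) = H(X,Y) - H(Y) = 1.7479 - 0.8740 = 0.8739 bits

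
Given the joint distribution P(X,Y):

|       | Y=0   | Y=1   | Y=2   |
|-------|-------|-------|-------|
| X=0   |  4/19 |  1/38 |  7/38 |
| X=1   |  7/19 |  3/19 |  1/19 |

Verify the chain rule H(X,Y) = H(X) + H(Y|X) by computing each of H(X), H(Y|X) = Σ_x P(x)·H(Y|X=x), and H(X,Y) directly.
H(X) = 0.9819 bits, H(Y|X) = 1.2538 bits, H(X,Y) = 2.2357 bits

Marginal of X (row sums):
  P(X=0) = 4/19 + 1/38 + 7/38 = 8/19
  P(X=1) = 7/19 + 3/19 + 1/19 = 11/19
H(X) = -[(8/19)·log₂(8/19) + (11/19)·log₂(11/19)]
  = 0.5254 + 0.4565 = 0.9819 bits

H(Y|X) = Σ_x P(x)·H(Y|X=x):
  X=0: P(X=0) = 8/19, P(Y|X=0) = (1/2, 1/16, 7/16) → H(Y|X=0) = 1.2718
  X=1: P(X=1) = 11/19, P(Y|X=1) = (7/11, 3/11, 1/11) → H(Y|X=1) = 1.2407
H(Y|X) = (8/19)·1.2718 + (11/19)·1.2407 = 1.2538 bits

H(X,Y) = -Σ_{x,y} P(x,y) log₂ P(x,y). Per-cell terms -P(x,y)·log₂P(x,y):
  X=0: 0.4732, 0.1381, 0.4496
  X=1: 0.5307, 0.4205, 0.2236
Sum of the 6 terms: H(X,Y) = 2.2357 bits

Chain rule check:
  H(X) + H(Y|X) = 0.9819 + 1.2538 = 2.2357 bits
  H(X,Y) = 2.2357 bits
✓ Chain rule verified.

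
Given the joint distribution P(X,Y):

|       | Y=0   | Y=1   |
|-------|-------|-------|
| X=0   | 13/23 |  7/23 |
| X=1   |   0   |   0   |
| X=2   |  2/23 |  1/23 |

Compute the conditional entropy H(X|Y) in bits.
0.5585 bits

H(X|Y) = H(X,Y) - H(Y)

H(X,Y) = -Σ_{x,y} P(x,y) log₂ P(x,y). Per-cell terms -P(x,y)·log₂P(x,y):
  X=0: 0.4652, 0.5223
  X=1: 0.0000, 0.0000
  X=2: 0.3064, 0.1967
  (cells with P = 0 contribute 0)
Sum of the 6 terms: H(X,Y) = 1.4906 bits

Marginal of Y (column sums):
  P(Y=0) = 13/23 + 0 + 2/23 = 15/23
  P(Y=1) = 7/23 + 0 + 1/23 = 8/23
H(Y) = -[(15/23)·log₂(15/23) + (8/23)·log₂(8/23)]
  = 0.4022 + 0.5299 = 0.9321 bits

H(X|Y) = H(X,Y) - H(Y) = 1.4906 - 0.9321 = 0.5585 bits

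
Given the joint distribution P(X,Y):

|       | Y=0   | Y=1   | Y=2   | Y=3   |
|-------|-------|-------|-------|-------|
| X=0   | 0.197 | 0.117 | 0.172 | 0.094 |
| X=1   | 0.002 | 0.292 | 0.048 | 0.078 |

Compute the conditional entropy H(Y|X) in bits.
1.6337 bits

H(Y|X) = H(X,Y) - H(X)

H(X,Y) = -Σ_{x,y} P(x,y) log₂ P(x,y). Per-cell terms -P(x,y)·log₂P(x,y):
  X=0: 0.46172, 0.36216, 0.43680, 0.32065
  X=1: 0.01793, 0.51858, 0.21028, 0.28707
Sum of the 8 terms: H(X,Y) = 2.6152 bits

Marginal of X (row sums):
  P(X=0) = 0.197 + 0.117 + 0.172 + 0.094 = 0.580
  P(X=1) = 0.002 + 0.292 + 0.048 + 0.078 = 0.420
H(X) = -[0.580·log₂(0.580) + 0.420·log₂(0.420)]
  = 0.45581 + 0.52565 = 0.9815 bits

H(Y|X) = H(X,Y) - H(X) = 2.6152 - 0.9815 = 1.6337 bits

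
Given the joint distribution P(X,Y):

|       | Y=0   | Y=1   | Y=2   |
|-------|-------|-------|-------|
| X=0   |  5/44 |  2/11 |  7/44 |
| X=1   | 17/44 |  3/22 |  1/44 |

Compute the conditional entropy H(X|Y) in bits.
0.7989 bits

H(X|Y) = H(X,Y) - H(Y)

H(X,Y) = -Σ_{x,y} P(x,y) log₂ P(x,y). Per-cell terms -P(x,y)·log₂P(x,y):
  X=0: 0.3565345, 0.4471694, 0.4219213
  X=1: 0.5300788, 0.3919731, 0.1240780
Sum of the 6 terms: H(X,Y) = 2.271755 bits

Marginal of Y (column sums):
  P(Y=0) = 5/44 + 17/44 = 1/2
  P(Y=1) = 2/11 + 3/22 = 7/22
  P(Y=2) = 7/44 + 1/44 = 2/11
H(Y) = -[(1/2)·log₂(1/2) + (7/22)·log₂(7/22) + (2/11)·log₂(2/11)]
  = 0.5000000 + 0.5256608 + 0.4471694 = 1.472830 bits

H(X|Y) = H(X,Y) - H(Y) = 2.271755 - 1.472830 = 0.7989 bits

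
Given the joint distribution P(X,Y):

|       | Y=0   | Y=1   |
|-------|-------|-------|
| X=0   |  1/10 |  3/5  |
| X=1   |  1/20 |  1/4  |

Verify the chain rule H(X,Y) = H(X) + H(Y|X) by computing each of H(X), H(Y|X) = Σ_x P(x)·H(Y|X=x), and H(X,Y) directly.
H(X) = 0.8813 bits, H(Y|X) = 0.6092 bits, H(X,Y) = 1.4905 bits

Marginal of X (row sums):
  P(X=0) = 1/10 + 3/5 = 7/10
  P(X=1) = 1/20 + 1/4 = 3/10
H(X) = -[(7/10)·log₂(7/10) + (3/10)·log₂(3/10)]
  = 0.3602 + 0.5211 = 0.8813 bits

H(Y|X) = Σ_x P(x)·H(Y|X=x):
  X=0: P(X=0) = 7/10, P(Y|X=0) = (1/7, 6/7) → H(Y|X=0) = 0.5917
  X=1: P(X=1) = 3/10, P(Y|X=1) = (1/6, 5/6) → H(Y|X=1) = 0.6500
H(Y|X) = (7/10)·0.5917 + (3/10)·0.6500 = 0.6092 bits

H(X,Y) = -Σ_{x,y} P(x,y) log₂ P(x,y). Per-cell terms -P(x,y)·log₂P(x,y):
  X=0: 0.3322, 0.4422
  X=1: 0.2161, 0.5000
Sum of the 4 terms: H(X,Y) = 1.4905 bits

Chain rule check:
  H(X) + H(Y|X) = 0.8813 + 0.6092 = 1.4905 bits
  H(X,Y) = 1.4905 bits
✓ Chain rule verified.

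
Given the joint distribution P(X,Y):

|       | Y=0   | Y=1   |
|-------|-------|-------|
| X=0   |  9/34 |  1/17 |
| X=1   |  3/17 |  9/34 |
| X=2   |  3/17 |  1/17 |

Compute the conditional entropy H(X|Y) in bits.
1.4196 bits

H(X|Y) = H(X,Y) - H(Y)

H(X,Y) = -Σ_{x,y} P(x,y) log₂ P(x,y). Per-cell terms -P(x,y)·log₂P(x,y):
  X=0: 0.50758, 0.24044
  X=1: 0.44162, 0.50758
  X=2: 0.44162, 0.24044
Sum of the 6 terms: H(X,Y) = 2.3793 bits

Marginal of Y (column sums):
  P(Y=0) = 9/34 + 3/17 + 3/17 = 21/34
  P(Y=1) = 1/17 + 9/34 + 1/17 = 13/34
H(Y) = -[(21/34)·log₂(21/34) + (13/34)·log₂(13/34)]
  = 0.42935 + 0.53033 = 0.9597 bits

H(X|Y) = H(X,Y) - H(Y) = 2.3793 - 0.9597 = 1.4196 bits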